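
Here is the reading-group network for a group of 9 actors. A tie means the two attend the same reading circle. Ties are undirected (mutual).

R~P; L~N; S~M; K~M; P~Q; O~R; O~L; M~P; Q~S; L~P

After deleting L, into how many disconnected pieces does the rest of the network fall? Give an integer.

Without L, the remaining ties split the others into: {K, M, O, P, Q, R, S}; {N}.
That's 2 separate components.

2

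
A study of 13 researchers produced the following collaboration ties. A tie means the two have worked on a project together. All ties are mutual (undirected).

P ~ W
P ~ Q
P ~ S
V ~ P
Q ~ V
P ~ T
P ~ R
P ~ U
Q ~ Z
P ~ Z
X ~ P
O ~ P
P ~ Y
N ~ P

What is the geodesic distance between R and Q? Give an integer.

One shortest route is R – P – Q, which uses 2 edges, and R and Q are not directly tied, so nothing shorter exists. So d(R,Q) = 2.

2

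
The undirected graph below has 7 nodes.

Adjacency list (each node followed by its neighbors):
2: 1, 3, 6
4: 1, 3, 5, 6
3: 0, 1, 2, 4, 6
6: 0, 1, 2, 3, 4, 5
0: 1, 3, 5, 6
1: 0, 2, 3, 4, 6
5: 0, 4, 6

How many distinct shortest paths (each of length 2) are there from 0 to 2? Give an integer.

The shortest distance is 2. The length-2 paths are: 0–3–2; 0–6–2; 0–1–2.
That gives 3 distinct shortest paths.

3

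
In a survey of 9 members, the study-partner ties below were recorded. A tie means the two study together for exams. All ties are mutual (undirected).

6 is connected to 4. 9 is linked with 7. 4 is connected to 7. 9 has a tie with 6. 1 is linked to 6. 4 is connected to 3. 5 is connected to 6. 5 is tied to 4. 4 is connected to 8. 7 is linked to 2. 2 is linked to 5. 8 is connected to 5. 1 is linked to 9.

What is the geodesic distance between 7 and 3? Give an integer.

2

One shortest route is 7 – 4 – 3, which uses 2 edges, and 7 and 3 are not directly tied, so nothing shorter exists. So d(7,3) = 2.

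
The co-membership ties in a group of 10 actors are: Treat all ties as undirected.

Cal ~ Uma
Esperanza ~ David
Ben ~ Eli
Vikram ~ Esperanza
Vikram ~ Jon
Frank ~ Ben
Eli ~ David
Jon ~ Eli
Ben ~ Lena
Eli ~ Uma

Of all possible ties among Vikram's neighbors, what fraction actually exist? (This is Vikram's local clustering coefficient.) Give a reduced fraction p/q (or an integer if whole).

0

Vikram's neighbors: Esperanza and Jon (k = 2).
Possible neighbor pairs: C(2,2) = 1. Edges among them: none → e = 0.
Clustering(Vikram) = 0/1.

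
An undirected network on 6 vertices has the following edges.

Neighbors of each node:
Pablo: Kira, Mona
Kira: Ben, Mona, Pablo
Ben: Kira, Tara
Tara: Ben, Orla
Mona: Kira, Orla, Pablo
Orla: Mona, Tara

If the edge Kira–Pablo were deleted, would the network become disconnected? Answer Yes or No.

Even without that edge, Kira still reaches Pablo via Kira – Mona – Pablo, so the network stays connected. Not a bridge.

No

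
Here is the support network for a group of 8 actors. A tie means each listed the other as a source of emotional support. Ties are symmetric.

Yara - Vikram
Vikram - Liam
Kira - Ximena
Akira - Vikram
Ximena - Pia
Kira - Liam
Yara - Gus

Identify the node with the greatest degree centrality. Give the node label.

Degrees — Akira:1, Gus:1, Kira:2, Liam:2, Pia:1, Vikram:3, Ximena:2, Yara:2.
The maximum is 3, attained only by Vikram.

Vikram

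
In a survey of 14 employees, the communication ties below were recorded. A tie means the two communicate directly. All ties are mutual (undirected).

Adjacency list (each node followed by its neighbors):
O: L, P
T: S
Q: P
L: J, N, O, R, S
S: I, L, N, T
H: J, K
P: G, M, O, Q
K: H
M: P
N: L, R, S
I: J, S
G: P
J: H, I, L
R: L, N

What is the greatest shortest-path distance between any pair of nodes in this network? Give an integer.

6

Eccentricity of each node (its greatest distance to any other): G:6, H:5, I:5, J:4, K:6, L:3, M:6, N:4, O:4, P:5, Q:6, R:4, S:4, T:5.
The maximum eccentricity is 6, realized for instance by the pair K–G via K – H – J – L – O – P – G. So the diameter is 6.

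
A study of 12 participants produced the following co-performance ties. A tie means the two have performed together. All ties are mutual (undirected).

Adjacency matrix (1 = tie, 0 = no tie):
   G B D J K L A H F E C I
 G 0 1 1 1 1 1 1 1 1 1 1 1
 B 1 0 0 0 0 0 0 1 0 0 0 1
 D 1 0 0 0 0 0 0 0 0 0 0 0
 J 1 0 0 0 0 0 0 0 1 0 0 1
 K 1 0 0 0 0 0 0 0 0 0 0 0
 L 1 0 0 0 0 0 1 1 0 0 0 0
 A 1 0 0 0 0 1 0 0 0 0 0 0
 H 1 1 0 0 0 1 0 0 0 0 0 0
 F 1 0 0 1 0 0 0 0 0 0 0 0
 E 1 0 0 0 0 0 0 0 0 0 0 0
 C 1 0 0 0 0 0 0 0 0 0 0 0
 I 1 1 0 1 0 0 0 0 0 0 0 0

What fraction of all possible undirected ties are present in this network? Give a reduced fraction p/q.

There are 17 edges and 12 nodes, so the maximum possible is C(12,2) = 66.
Density = 17/66.

17/66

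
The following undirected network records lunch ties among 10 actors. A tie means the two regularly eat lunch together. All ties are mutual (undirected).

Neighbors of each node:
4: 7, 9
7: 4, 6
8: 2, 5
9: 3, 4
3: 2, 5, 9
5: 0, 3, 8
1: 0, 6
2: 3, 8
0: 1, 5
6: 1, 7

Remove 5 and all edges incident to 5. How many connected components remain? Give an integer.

5's neighbors (0, 3, and 8) remain reachable from one another through other ties, so the rest of the network stays in one piece.

1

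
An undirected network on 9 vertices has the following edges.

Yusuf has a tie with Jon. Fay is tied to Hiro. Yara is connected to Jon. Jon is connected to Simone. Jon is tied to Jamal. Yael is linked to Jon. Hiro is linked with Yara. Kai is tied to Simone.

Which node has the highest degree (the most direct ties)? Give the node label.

Jon

Degrees — Fay:1, Hiro:2, Jamal:1, Jon:5, Kai:1, Simone:2, Yael:1, Yara:2, Yusuf:1.
The maximum is 5, attained only by Jon.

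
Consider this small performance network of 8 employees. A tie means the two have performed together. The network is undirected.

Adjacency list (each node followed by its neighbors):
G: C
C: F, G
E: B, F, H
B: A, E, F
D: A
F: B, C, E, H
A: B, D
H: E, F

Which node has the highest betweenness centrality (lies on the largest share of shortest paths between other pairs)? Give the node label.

F

Unnormalized betweenness of each node: A:6, B:10, C:6, D:0, E:3/2, F:23/2, G:0, H:0.
F has the largest value, 23/2, making it the main broker — the node through which the most shortest paths run.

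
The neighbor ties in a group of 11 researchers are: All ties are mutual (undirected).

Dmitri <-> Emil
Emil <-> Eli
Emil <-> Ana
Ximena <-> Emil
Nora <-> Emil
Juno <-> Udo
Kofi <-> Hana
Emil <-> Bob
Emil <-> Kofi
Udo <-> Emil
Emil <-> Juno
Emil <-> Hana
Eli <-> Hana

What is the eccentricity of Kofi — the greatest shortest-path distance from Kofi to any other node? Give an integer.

2

Distances from Kofi: Ana:2, Bob:2, Dmitri:2, Eli:2, Emil:1, Hana:1, Juno:2, Nora:2, Udo:2, Ximena:2.
The largest is 2 (to Dmitri, Ana, Bob, Ximena, Juno, Eli, Nora, and Udo), so the eccentricity of Kofi is 2.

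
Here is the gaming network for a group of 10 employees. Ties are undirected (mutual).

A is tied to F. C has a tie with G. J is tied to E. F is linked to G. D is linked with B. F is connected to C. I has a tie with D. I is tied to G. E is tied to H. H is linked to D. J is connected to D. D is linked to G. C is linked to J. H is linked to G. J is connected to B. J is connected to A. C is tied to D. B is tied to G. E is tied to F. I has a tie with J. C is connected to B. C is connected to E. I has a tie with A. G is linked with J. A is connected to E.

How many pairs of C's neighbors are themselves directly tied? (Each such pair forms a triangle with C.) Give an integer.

C's neighbors: B, D, E, F, G, and J.
Neighbor pairs that are themselves tied: C–B–D; C–B–G; C–B–J; C–D–G; C–D–J; C–E–F; C–E–J; C–F–G; C–G–J. Each forms one triangle with C, for 9 in total.

9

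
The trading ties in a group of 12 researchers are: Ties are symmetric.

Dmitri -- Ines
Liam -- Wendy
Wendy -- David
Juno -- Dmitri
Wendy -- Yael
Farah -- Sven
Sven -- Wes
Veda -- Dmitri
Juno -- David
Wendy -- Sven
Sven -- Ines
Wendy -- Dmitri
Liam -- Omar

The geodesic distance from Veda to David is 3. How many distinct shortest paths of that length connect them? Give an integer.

2

The shortest distance is 3. The length-3 paths are: Veda–Dmitri–Juno–David; Veda–Dmitri–Wendy–David.
That gives 2 distinct shortest paths.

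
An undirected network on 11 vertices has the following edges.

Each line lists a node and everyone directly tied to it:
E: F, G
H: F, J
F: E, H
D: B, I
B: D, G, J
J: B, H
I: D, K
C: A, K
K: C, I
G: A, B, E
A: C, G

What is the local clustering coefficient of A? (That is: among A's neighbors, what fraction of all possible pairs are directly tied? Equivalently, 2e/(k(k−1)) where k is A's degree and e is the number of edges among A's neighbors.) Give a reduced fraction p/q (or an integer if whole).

A's neighbors: C and G (k = 2).
Possible neighbor pairs: C(2,2) = 1. Edges among them: none → e = 0.
Clustering(A) = 0/1.

0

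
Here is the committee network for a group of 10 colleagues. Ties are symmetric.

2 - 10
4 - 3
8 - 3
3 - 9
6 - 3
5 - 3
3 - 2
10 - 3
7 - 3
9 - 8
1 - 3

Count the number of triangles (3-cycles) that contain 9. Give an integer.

1

9's neighbors: 3 and 8.
Neighbor pairs that are themselves tied: 9–3–8. Each forms one triangle with 9, for 1 in total.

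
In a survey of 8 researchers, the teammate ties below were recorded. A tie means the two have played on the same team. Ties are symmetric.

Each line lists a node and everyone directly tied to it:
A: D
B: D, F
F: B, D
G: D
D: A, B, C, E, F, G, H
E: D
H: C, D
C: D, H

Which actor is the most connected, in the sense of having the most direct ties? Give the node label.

Degrees — A:1, B:2, C:2, D:7, E:1, F:2, G:1, H:2.
The maximum is 7, attained only by D.

D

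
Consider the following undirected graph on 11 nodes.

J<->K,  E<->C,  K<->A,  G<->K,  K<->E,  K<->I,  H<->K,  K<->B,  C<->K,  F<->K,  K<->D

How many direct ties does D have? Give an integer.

D is directly tied to K. That is 1 neighbor, so the degree of D is 1.

1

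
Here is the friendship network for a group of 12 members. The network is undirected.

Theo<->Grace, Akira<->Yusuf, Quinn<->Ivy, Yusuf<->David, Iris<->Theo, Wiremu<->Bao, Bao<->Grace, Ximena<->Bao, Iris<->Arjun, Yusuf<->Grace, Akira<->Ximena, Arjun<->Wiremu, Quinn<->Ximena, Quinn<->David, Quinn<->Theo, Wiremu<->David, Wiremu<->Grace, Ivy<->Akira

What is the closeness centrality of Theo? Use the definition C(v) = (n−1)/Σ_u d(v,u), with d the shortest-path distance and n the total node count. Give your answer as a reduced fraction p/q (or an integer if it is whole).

Distances from Theo: Akira:3, Arjun:2, Bao:2, David:2, Grace:1, Iris:1, Ivy:2, Quinn:1, Wiremu:2, Ximena:2, Yusuf:2. Sum = 20.
n = 12, so closeness = 11/20.

11/20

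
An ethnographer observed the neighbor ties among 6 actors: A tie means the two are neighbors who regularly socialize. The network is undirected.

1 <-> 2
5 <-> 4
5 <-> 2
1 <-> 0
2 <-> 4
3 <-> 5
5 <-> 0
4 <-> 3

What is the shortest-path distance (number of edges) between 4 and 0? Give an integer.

One shortest route is 4 – 5 – 0, which uses 2 edges, and 4 and 0 are not directly tied, so nothing shorter exists. So d(4,0) = 2.

2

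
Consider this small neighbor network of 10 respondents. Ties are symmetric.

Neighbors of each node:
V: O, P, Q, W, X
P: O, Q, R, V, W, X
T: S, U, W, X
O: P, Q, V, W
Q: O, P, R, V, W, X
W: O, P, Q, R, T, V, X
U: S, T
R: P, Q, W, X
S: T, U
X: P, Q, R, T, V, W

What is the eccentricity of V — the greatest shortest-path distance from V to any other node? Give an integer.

3

Distances from V: O:1, P:1, Q:1, R:2, S:3, T:2, U:3, W:1, X:1.
The largest is 3 (to S and U), so the eccentricity of V is 3.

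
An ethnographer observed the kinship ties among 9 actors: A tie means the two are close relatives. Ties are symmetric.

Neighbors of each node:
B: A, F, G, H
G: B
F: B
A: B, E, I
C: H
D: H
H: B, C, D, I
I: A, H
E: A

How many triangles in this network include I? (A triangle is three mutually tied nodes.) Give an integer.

0

I's neighbors are A and H, but none of them are tied to each other, so no triangle contains I.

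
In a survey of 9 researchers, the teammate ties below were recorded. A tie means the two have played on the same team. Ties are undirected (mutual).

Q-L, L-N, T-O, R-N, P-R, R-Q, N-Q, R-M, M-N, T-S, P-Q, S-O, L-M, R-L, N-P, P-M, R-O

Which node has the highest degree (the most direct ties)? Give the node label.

R

Degrees — L:4, M:4, N:5, O:3, P:4, Q:4, R:6, S:2, T:2.
The maximum is 6, attained only by R.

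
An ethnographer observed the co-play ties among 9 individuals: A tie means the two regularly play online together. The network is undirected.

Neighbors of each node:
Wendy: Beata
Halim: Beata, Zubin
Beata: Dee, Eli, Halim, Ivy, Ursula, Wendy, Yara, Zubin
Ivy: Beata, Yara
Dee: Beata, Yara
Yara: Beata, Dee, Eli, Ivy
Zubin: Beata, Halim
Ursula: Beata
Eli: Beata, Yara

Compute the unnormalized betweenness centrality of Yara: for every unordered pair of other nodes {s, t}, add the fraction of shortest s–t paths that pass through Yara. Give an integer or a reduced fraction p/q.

3/2

Pairs whose geodesics pass through Yara — Dee–Ivy: 1/2; Dee–Eli: 1/2; Ivy–Eli: 1/2.
All other pairs contribute 0.
Summing the contributions gives betweenness(Yara) = 3/2.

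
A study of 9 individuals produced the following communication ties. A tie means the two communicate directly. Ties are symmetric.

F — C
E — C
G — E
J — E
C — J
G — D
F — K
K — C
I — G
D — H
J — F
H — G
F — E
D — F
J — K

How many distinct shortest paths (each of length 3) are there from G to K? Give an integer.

4

The shortest distance is 3. The length-3 paths are: G–E–C–K; G–D–F–K; G–E–F–K; G–E–J–K.
That gives 4 distinct shortest paths.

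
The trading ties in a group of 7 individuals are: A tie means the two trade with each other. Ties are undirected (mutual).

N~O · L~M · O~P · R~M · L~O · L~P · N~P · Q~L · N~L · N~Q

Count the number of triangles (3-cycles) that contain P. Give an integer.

3

P's neighbors: L, N, and O.
Neighbor pairs that are themselves tied: P–L–N; P–L–O; P–N–O. Each forms one triangle with P, for 3 in total.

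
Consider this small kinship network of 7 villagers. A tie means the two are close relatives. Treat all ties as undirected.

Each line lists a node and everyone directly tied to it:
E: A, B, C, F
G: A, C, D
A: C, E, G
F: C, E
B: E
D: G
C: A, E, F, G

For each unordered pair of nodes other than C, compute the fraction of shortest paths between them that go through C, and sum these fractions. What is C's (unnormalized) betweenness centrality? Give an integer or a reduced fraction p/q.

Pairs whose geodesics pass through C — A–F: 1/2; B–G: 1/2; B–D: 1/2; F–G: 1; F–D: 1; G–E: 1/2; D–E: 1/2.
All other pairs contribute 0.
Summing the contributions gives betweenness(C) = 9/2.

9/2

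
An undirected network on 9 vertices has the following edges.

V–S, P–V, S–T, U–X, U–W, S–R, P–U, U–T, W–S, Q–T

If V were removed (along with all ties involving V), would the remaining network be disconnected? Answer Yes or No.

Even without V, every remaining node can still reach every other (the residual graph is connected), so V is not a cut vertex.

No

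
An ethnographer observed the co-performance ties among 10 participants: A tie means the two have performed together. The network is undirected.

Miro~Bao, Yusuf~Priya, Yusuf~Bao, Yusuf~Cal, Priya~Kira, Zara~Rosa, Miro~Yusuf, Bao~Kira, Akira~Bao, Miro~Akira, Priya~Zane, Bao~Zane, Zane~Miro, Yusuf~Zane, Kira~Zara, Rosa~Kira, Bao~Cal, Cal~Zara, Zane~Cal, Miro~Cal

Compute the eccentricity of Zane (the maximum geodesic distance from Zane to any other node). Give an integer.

3

Distances from Zane: Akira:2, Bao:1, Cal:1, Kira:2, Miro:1, Priya:1, Rosa:3, Yusuf:1, Zara:2.
The largest is 3 (to Rosa), so the eccentricity of Zane is 3.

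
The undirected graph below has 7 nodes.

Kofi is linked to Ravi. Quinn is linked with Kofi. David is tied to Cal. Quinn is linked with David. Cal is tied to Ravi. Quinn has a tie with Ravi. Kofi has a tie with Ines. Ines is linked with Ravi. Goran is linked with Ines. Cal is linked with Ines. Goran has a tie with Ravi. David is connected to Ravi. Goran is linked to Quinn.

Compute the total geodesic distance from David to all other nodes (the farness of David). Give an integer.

9

Distances from David: Cal:1, Goran:2, Ines:2, Kofi:2, Quinn:1, Ravi:1.
Sum = 1 + 2 + 2 + 2 + 1 + 1 = 9.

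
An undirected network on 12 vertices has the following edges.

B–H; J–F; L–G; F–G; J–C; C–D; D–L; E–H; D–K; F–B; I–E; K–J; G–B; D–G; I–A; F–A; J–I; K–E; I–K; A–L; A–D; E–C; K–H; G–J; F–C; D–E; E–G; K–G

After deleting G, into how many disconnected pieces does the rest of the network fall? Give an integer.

G's neighbors (B, D, E, F, J, K, and L) remain reachable from one another through other ties, so the rest of the network stays in one piece.

1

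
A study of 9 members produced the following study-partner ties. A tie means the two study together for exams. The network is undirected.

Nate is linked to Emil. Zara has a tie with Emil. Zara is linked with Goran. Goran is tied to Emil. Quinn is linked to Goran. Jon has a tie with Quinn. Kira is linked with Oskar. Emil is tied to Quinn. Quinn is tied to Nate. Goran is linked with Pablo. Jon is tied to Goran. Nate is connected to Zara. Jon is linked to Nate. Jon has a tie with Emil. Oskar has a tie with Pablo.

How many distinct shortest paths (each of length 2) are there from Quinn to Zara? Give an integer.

3

The shortest distance is 2. The length-2 paths are: Quinn–Nate–Zara; Quinn–Emil–Zara; Quinn–Goran–Zara.
That gives 3 distinct shortest paths.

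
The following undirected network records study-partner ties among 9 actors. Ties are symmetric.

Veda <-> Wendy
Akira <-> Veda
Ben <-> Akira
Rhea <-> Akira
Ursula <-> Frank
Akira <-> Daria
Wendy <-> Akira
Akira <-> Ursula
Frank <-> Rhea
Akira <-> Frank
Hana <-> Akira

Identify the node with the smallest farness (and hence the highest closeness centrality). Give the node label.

Farness (sum of distances to all others) for each node — Akira:8, Ben:15, Daria:15, Frank:13, Hana:15, Rhea:14, Ursula:14, Veda:14, Wendy:14.
The smallest farness is 8, for Akira, so Akira has the highest closeness.

Akira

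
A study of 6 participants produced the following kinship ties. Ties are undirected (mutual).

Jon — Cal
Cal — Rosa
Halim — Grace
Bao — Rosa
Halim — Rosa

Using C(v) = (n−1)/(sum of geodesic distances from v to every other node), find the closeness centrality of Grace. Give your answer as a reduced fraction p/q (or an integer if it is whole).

5/13

Distances from Grace: Bao:3, Cal:3, Halim:1, Jon:4, Rosa:2. Sum = 13.
n = 6, so closeness = 5/13.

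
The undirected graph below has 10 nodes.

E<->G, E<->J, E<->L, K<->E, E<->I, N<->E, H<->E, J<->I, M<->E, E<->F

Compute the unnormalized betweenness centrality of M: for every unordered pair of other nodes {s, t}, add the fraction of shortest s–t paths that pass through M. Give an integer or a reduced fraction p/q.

0

No shortest path between any pair of other nodes passes through M.
Summing the contributions gives betweenness(M) = 0.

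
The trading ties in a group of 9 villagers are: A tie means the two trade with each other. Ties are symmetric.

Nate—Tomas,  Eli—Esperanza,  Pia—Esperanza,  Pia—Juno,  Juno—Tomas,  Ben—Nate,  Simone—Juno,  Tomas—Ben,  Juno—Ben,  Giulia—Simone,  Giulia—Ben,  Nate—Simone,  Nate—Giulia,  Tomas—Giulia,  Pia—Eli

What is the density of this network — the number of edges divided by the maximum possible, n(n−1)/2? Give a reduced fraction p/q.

5/12

There are 15 edges and 9 nodes, so the maximum possible is C(9,2) = 36.
Density = 15/36 = 5/12.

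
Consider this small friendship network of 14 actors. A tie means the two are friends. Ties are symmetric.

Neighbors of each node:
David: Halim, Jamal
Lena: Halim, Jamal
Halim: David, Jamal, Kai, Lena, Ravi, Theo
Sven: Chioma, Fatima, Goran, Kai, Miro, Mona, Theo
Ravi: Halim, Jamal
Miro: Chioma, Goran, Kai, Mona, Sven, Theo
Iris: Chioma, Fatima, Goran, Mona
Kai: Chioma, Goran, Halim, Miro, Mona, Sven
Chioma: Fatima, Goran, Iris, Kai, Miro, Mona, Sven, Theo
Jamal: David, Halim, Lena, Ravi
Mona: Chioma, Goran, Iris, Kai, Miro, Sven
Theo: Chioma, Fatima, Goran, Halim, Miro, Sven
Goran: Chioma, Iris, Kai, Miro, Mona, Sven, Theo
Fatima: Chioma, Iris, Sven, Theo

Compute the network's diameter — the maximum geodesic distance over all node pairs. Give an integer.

4

Eccentricity of each node (its greatest distance to any other): Chioma:3, David:4, Fatima:3, Goran:3, Halim:3, Iris:4, Jamal:4, Kai:2, Lena:4, Miro:3, Mona:3, Ravi:4, Sven:3, Theo:2.
The maximum eccentricity is 4, realized for instance by the pair Iris–Jamal via Iris – Chioma – Kai – Halim – Jamal. So the diameter is 4.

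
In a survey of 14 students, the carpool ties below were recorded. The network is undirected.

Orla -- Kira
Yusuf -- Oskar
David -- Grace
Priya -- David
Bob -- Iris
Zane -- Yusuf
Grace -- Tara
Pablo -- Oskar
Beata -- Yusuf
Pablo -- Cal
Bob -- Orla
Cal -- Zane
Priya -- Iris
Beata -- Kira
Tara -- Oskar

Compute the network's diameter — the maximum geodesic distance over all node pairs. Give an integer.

Eccentricity of each node (its greatest distance to any other): Beata:5, Bob:6, Cal:7, David:5, Grace:5, Iris:7, Kira:5, Orla:5, Oskar:5, Pablo:6, Priya:6, Tara:5, Yusuf:5, Zane:6.
The maximum eccentricity is 7, realized for instance by the pair Iris–Cal via Iris – Bob – Orla – Kira – Beata – Yusuf – Zane – Cal. So the diameter is 7.

7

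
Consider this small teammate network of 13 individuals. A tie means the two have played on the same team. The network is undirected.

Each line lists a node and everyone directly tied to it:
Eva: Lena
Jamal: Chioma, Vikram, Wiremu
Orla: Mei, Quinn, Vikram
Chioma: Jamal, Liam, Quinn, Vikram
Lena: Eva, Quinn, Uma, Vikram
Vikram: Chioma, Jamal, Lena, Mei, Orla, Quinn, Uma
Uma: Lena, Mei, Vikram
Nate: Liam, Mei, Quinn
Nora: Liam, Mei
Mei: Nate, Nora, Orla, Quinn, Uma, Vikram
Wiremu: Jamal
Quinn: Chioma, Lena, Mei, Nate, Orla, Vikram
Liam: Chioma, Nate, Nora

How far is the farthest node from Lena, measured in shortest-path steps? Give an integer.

Distances from Lena: Chioma:2, Eva:1, Jamal:2, Liam:3, Mei:2, Nate:2, Nora:3, Orla:2, Quinn:1, Uma:1, Vikram:1, Wiremu:3.
The largest is 3 (to Nora, Liam, and Wiremu), so the eccentricity of Lena is 3.

3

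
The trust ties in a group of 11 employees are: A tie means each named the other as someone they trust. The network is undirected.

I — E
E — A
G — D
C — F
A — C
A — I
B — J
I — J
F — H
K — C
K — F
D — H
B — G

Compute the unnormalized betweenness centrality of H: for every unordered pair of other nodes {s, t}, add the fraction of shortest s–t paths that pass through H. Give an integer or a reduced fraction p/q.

Pairs whose geodesics pass through H — F–D: 1; F–G: 1; F–B: 1; D–E: 1/2; D–A: 1; D–C: 1; D–K: 1; G–C: 1; G–K: 1; B–K: 1/2.
All other pairs contribute 0.
Summing the contributions gives betweenness(H) = 9.

9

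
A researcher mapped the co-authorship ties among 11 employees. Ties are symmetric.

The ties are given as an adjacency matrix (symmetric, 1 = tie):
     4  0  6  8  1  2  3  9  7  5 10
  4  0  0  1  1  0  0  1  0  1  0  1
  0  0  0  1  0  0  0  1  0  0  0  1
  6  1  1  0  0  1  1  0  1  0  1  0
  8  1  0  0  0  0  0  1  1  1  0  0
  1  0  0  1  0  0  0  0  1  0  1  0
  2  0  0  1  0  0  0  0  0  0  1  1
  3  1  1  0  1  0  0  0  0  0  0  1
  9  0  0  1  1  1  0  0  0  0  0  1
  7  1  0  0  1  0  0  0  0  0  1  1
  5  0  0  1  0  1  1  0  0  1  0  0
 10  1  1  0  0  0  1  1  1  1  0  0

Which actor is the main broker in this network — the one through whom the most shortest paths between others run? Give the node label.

6

Unnormalized betweenness of each node: 0:7/6, 1:1/2, 2:11/12, 3:145/84, 4:269/84, 5:37/14, 6:58/7, 7:85/28, 8:25/12, 9:53/14, 10:643/84.
6 has the largest value, 58/7, making it the main broker — the node through which the most shortest paths run.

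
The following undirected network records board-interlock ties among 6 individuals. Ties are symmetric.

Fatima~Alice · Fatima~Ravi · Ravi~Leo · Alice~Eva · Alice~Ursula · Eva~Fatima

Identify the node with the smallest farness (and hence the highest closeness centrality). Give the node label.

Fatima

Farness (sum of distances to all others) for each node — Alice:8, Eva:9, Fatima:7, Leo:13, Ravi:9, Ursula:12.
The smallest farness is 7, for Fatima, so Fatima has the highest closeness.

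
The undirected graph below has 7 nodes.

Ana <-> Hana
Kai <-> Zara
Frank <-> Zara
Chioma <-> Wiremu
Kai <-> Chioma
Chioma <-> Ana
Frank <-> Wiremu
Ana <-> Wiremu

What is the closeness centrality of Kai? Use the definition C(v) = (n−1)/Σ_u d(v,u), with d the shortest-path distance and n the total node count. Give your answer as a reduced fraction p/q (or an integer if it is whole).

Distances from Kai: Ana:2, Chioma:1, Frank:2, Hana:3, Wiremu:2, Zara:1. Sum = 11.
n = 7, so closeness = 6/11.

6/11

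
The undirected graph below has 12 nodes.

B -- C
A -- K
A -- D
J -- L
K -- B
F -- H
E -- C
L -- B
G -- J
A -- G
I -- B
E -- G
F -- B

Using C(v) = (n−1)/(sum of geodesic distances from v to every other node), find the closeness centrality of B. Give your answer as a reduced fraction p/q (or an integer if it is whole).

Distances from B: A:2, C:1, D:3, E:2, F:1, G:3, H:2, I:1, J:2, K:1, L:1. Sum = 19.
n = 12, so closeness = 11/19.

11/19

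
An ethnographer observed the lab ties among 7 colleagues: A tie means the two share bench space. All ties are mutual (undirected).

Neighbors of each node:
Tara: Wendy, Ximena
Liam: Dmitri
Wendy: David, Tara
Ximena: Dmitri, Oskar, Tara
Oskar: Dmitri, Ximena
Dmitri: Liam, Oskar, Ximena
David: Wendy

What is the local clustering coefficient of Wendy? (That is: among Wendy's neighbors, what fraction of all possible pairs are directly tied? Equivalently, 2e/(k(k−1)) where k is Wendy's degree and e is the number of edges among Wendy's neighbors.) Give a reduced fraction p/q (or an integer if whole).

0

Wendy's neighbors: David and Tara (k = 2).
Possible neighbor pairs: C(2,2) = 1. Edges among them: none → e = 0.
Clustering(Wendy) = 0/1.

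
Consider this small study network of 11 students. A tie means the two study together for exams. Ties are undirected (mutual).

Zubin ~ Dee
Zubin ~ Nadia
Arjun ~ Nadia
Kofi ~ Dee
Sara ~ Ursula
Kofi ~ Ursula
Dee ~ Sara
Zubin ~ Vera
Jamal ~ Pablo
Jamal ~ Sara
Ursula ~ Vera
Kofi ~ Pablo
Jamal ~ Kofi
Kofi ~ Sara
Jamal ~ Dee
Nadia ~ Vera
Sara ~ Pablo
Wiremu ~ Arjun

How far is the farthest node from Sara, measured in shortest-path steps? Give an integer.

Distances from Sara: Arjun:4, Dee:1, Jamal:1, Kofi:1, Nadia:3, Pablo:1, Ursula:1, Vera:2, Wiremu:5, Zubin:2.
The largest is 5 (to Wiremu), so the eccentricity of Sara is 5.

5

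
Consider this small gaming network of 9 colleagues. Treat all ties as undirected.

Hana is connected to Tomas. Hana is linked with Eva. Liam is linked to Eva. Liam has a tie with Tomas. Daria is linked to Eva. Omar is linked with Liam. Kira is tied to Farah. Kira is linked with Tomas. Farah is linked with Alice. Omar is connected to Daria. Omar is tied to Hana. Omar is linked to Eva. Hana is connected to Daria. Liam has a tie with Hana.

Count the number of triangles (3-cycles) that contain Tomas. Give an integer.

1

Tomas's neighbors: Hana, Kira, and Liam.
Neighbor pairs that are themselves tied: Tomas–Hana–Liam. Each forms one triangle with Tomas, for 1 in total.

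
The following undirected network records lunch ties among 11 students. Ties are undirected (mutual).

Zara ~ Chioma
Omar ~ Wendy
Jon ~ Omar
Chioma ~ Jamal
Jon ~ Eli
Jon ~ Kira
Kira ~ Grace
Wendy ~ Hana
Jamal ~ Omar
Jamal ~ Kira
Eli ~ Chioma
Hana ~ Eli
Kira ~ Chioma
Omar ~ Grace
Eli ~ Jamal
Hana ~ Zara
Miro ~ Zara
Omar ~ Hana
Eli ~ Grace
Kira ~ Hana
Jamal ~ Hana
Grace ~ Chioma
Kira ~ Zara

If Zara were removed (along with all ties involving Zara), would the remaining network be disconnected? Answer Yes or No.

Yes

Removing Zara leaves {Chioma, Eli, Grace, Hana, Jamal, Jon, Kira, Omar, and Wendy} with no path to {Miro}, so the network splits into 2 components. Zara is a cut vertex.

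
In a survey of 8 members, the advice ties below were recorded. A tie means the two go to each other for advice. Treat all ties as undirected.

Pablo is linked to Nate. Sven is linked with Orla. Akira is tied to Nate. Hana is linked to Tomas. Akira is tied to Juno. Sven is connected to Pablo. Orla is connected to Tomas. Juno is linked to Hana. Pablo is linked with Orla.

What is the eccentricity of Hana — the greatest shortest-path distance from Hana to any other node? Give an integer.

Distances from Hana: Akira:2, Juno:1, Nate:3, Orla:2, Pablo:3, Sven:3, Tomas:1.
The largest is 3 (to Sven, Pablo, and Nate), so the eccentricity of Hana is 3.

3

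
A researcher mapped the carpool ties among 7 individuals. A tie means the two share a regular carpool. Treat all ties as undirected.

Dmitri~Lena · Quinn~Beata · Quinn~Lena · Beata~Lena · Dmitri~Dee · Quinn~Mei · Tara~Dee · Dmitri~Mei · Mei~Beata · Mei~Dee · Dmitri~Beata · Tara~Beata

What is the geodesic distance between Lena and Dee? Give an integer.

One shortest route is Lena – Dmitri – Dee, which uses 2 edges, and Lena and Dee are not directly tied, so nothing shorter exists. So d(Lena,Dee) = 2.

2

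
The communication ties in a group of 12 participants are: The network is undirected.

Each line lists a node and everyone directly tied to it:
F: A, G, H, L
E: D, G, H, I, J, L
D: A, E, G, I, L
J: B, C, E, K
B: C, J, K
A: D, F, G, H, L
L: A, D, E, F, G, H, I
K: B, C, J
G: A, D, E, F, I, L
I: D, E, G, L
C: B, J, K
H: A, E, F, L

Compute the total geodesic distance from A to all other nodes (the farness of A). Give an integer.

24

Distances from A: B:4, C:4, D:1, E:2, F:1, G:1, H:1, I:2, J:3, K:4, L:1.
Sum = 4 + 4 + 1 + 2 + 1 + 1 + 1 + 2 + 3 + 4 + 1 = 24.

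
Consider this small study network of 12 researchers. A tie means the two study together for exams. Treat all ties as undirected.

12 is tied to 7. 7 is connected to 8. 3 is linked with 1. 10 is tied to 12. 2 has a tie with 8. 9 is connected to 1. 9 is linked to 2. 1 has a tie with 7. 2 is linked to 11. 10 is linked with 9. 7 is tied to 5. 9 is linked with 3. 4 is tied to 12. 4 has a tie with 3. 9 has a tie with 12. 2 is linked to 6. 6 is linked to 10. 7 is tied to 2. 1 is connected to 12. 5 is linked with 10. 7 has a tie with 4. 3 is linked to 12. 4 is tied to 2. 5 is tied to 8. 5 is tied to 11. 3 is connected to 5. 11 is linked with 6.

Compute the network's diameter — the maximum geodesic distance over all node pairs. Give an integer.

Eccentricity of each node (its greatest distance to any other): 1:3, 2:2, 3:3, 4:2, 5:2, 6:3, 7:2, 8:2, 9:2, 10:2, 11:3, 12:3.
The maximum eccentricity is 3, realized for instance by the pair 3–6 via 3 – 5 – 10 – 6. So the diameter is 3.

3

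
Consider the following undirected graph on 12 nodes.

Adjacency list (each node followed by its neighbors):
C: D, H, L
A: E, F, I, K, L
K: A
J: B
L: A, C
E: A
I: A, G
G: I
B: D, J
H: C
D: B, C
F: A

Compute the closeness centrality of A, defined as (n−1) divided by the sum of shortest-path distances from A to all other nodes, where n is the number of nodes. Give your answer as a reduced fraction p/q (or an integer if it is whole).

Distances from A: B:4, C:2, D:3, E:1, F:1, G:2, H:3, I:1, J:5, K:1, L:1. Sum = 24.
n = 12, so closeness = 11/24.

11/24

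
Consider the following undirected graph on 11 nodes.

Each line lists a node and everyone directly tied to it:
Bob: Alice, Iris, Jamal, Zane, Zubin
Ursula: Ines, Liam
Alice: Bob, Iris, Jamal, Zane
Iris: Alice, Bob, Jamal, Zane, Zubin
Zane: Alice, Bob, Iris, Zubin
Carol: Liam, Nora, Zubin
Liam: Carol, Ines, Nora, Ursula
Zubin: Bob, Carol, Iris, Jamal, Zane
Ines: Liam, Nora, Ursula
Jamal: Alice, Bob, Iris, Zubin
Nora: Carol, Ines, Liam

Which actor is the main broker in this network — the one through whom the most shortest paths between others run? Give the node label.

Zubin

Unnormalized betweenness of each node: Alice:1/4, Bob:7/4, Carol:24, Ines:1/2, Iris:7/4, Jamal:3/2, Liam:11, Nora:7/2, Ursula:0, Zane:3/2, Zubin:101/4.
Zubin has the largest value, 101/4, making it the main broker — the node through which the most shortest paths run.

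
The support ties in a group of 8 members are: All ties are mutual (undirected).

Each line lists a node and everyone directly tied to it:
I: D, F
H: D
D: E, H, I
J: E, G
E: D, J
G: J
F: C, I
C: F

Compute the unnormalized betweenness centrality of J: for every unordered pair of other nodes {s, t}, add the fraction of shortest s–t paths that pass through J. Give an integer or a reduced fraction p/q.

6

Pairs whose geodesics pass through J — C–G: 1; D–G: 1; F–G: 1; E–G: 1; H–G: 1; G–I: 1.
All other pairs contribute 0.
Summing the contributions gives betweenness(J) = 6.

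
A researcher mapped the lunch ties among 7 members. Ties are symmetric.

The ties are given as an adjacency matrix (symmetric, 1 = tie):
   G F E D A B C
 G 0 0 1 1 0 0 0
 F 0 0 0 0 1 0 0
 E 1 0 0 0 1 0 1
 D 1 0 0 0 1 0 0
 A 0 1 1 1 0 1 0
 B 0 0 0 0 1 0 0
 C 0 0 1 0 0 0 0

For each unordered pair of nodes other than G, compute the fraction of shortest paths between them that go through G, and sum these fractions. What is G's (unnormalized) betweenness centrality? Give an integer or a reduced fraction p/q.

Pairs whose geodesics pass through G — E–D: 1/2; D–C: 1/2.
All other pairs contribute 0.
Summing the contributions gives betweenness(G) = 1.

1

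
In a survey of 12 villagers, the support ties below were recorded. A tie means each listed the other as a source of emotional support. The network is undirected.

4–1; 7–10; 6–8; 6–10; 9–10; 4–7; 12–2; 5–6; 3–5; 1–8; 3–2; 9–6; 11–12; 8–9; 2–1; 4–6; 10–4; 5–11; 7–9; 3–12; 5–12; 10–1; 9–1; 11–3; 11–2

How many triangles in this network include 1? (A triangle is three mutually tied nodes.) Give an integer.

3

1's neighbors: 2, 4, 8, 9, and 10.
Neighbor pairs that are themselves tied: 1–4–10; 1–8–9; 1–9–10. Each forms one triangle with 1, for 3 in total.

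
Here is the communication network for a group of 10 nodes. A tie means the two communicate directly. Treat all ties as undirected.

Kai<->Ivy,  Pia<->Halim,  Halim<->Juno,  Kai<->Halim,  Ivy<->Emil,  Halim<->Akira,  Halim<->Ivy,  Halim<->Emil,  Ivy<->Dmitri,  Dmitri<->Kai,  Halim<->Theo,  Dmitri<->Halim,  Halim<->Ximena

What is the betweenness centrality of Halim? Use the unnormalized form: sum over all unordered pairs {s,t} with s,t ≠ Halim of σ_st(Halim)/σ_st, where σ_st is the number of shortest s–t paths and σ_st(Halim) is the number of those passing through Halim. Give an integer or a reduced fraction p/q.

Pairs whose geodesics pass through Halim — Akira–Dmitri: 1; Akira–Juno: 1; Akira–Ximena: 1; Akira–Ivy: 1; Akira–Theo: 1; Akira–Emil: 1; Akira–Kai: 1; Akira–Pia: 1; Dmitri–Juno: 1; Dmitri–Ximena: 1; Dmitri–Theo: 1; Dmitri–Emil: 1/2; Dmitri–Pia: 1; Juno–Ximena: 1 … (+18 more pairs).
All other pairs contribute 0.
Summing the contributions gives betweenness(Halim) = 31.

31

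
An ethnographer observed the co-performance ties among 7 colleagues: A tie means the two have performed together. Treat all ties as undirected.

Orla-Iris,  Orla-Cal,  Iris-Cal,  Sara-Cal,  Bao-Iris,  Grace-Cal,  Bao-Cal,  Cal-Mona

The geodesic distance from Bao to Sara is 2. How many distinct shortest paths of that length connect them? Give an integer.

The shortest distance is 2, and the only length-2 path is Bao–Cal–Sara. So there is exactly 1 shortest path.

1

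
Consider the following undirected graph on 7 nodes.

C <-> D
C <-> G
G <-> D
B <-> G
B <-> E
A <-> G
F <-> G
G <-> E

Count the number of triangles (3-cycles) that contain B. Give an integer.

1

B's neighbors: E and G.
Neighbor pairs that are themselves tied: B–E–G. Each forms one triangle with B, for 1 in total.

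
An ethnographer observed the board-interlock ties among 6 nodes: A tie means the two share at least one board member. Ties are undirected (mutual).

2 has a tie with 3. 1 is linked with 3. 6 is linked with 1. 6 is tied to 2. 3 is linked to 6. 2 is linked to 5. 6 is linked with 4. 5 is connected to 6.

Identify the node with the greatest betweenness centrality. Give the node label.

6

Unnormalized betweenness of each node: 1:0, 2:1/2, 3:1/2, 4:0, 5:0, 6:6.
6 has the largest value, 6, making it the main broker — the node through which the most shortest paths run.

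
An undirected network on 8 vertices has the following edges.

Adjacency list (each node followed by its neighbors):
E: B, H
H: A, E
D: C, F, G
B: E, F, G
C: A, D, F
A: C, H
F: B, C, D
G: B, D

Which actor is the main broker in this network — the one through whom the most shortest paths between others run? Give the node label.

B

Unnormalized betweenness of each node: A:3, B:11/2, C:5, D:5/2, E:3, F:3, G:1, H:2.
B has the largest value, 11/2, making it the main broker — the node through which the most shortest paths run.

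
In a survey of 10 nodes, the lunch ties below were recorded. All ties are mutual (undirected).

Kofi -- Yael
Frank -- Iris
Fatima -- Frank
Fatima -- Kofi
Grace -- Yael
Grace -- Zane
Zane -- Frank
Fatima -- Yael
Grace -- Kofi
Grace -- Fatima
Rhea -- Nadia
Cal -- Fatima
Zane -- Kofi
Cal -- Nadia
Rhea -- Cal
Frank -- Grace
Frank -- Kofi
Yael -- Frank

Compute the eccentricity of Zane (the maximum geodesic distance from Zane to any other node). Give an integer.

Distances from Zane: Cal:3, Fatima:2, Frank:1, Grace:1, Iris:2, Kofi:1, Nadia:4, Rhea:4, Yael:2.
The largest is 4 (to Rhea and Nadia), so the eccentricity of Zane is 4.

4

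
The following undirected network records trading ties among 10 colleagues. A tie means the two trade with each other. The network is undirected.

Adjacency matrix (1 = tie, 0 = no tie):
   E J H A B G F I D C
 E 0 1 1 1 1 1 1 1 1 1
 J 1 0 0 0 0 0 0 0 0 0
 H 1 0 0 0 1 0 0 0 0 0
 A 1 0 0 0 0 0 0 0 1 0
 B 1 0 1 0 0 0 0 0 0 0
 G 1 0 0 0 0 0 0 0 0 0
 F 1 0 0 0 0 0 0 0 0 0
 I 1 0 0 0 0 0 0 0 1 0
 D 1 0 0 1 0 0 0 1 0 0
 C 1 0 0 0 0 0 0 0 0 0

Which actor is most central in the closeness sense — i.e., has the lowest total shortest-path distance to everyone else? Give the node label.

Farness (sum of distances to all others) for each node — A:16, B:16, C:17, D:15, E:9, F:17, G:17, H:16, I:16, J:17.
The smallest farness is 9, for E, so E has the highest closeness.

E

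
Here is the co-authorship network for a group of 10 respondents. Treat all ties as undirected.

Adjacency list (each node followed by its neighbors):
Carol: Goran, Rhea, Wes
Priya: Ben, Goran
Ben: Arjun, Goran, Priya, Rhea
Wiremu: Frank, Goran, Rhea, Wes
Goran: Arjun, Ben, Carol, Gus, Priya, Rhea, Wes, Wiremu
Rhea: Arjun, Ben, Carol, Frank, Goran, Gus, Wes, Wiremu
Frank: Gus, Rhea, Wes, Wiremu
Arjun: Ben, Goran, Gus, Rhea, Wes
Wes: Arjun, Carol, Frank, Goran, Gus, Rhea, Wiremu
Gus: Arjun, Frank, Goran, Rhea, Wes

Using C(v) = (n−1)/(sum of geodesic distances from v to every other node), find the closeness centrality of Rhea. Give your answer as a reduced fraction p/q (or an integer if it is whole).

Distances from Rhea: Arjun:1, Ben:1, Carol:1, Frank:1, Goran:1, Gus:1, Priya:2, Wes:1, Wiremu:1. Sum = 10.
n = 10, so closeness = 9/10.

9/10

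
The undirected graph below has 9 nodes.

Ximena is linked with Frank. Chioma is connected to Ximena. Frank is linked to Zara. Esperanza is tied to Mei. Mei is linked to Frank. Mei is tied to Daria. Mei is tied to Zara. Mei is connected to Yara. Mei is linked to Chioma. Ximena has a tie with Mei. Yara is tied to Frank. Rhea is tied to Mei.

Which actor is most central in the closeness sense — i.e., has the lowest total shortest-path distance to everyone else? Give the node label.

Mei

Farness (sum of distances to all others) for each node — Chioma:14, Daria:15, Esperanza:15, Frank:12, Mei:8, Rhea:15, Ximena:13, Yara:14, Zara:14.
The smallest farness is 8, for Mei, so Mei has the highest closeness.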